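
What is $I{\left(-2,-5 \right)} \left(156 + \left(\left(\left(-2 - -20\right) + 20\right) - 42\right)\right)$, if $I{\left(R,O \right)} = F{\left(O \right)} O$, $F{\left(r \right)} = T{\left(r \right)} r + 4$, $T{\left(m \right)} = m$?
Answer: $-22040$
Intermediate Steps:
$F{\left(r \right)} = 4 + r^{2}$ ($F{\left(r \right)} = r r + 4 = r^{2} + 4 = 4 + r^{2}$)
$I{\left(R,O \right)} = O \left(4 + O^{2}\right)$ ($I{\left(R,O \right)} = \left(4 + O^{2}\right) O = O \left(4 + O^{2}\right)$)
$I{\left(-2,-5 \right)} \left(156 + \left(\left(\left(-2 - -20\right) + 20\right) - 42\right)\right) = - 5 \left(4 + \left(-5\right)^{2}\right) \left(156 + \left(\left(\left(-2 - -20\right) + 20\right) - 42\right)\right) = - 5 \left(4 + 25\right) \left(156 + \left(\left(\left(-2 + 20\right) + 20\right) - 42\right)\right) = \left(-5\right) 29 \left(156 + \left(\left(18 + 20\right) - 42\right)\right) = - 145 \left(156 + \left(38 - 42\right)\right) = - 145 \left(156 - 4\right) = \left(-145\right) 152 = -22040$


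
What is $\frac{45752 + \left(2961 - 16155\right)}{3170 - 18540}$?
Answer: $- \frac{16279}{7685} \approx -2.1183$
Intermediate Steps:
$\frac{45752 + \left(2961 - 16155\right)}{3170 - 18540} = \frac{45752 + \left(2961 - 16155\right)}{-15370} = \left(45752 - 13194\right) \left(- \frac{1}{15370}\right) = 32558 \left(- \frac{1}{15370}\right) = - \frac{16279}{7685}$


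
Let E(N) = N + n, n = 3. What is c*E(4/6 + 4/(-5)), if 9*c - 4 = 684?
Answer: 29584/135 ≈ 219.14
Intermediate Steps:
c = 688/9 (c = 4/9 + (⅑)*684 = 4/9 + 76 = 688/9 ≈ 76.444)
E(N) = 3 + N (E(N) = N + 3 = 3 + N)
c*E(4/6 + 4/(-5)) = 688*(3 + (4/6 + 4/(-5)))/9 = 688*(3 + (4*(⅙) + 4*(-⅕)))/9 = 688*(3 + (⅔ - ⅘))/9 = 688*(3 - 2/15)/9 = (688/9)*(43/15) = 29584/135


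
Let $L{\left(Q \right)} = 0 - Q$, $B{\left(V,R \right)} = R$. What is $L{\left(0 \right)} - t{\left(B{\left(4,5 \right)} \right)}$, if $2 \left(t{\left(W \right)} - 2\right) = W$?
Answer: $- \frac{9}{2} \approx -4.5$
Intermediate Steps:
$t{\left(W \right)} = 2 + \frac{W}{2}$
$L{\left(Q \right)} = - Q$
$L{\left(0 \right)} - t{\left(B{\left(4,5 \right)} \right)} = \left(-1\right) 0 - \left(2 + \frac{1}{2} \cdot 5\right) = 0 - \left(2 + \frac{5}{2}\right) = 0 - \frac{9}{2} = - \frac{9}{2}$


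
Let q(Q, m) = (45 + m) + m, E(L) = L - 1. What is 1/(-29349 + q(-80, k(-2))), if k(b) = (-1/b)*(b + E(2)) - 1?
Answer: -1/29307 ≈ -3.4122e-5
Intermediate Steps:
E(L) = -1 + L
k(b) = -1 - (1 + b)/b (k(b) = (-1/b)*(b + (-1 + 2)) - 1 = (-1/b)*(b + 1) - 1 = (-1/b)*(1 + b) - 1 = -(1 + b)/b - 1 = -1 - (1 + b)/b)
q(Q, m) = 45 + 2*m
1/(-29349 + q(-80, k(-2))) = 1/(-29349 + (45 + 2*(-2 - 1/(-2)))) = 1/(-29349 + (45 + 2*(-2 - 1*(-½)))) = 1/(-29349 + (45 + 2*(-2 + ½))) = 1/(-29349 + (45 + 2*(-3/2))) = 1/(-29349 + (45 - 3)) = 1/(-29349 + 42) = 1/(-29307) = -1/29307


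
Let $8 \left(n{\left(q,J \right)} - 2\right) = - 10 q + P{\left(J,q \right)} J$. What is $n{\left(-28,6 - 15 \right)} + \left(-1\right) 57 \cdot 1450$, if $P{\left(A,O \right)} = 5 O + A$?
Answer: $- \frac{659563}{8} \approx -82445.0$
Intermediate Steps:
$P{\left(A,O \right)} = A + 5 O$
$n{\left(q,J \right)} = 2 - \frac{5 q}{4} + \frac{J \left(J + 5 q\right)}{8}$ ($n{\left(q,J \right)} = 2 + \frac{- 10 q + \left(J + 5 q\right) J}{8} = 2 + \frac{- 10 q + J \left(J + 5 q\right)}{8} = 2 + \left(- \frac{5 q}{4} + \frac{J \left(J + 5 q\right)}{8}\right) = 2 - \frac{5 q}{4} + \frac{J \left(J + 5 q\right)}{8}$)
$n{\left(-28,6 - 15 \right)} + \left(-1\right) 57 \cdot 1450 = \left(2 - -35 + \frac{\left(6 - 15\right) \left(\left(6 - 15\right) + 5 \left(-28\right)\right)}{8}\right) + \left(-1\right) 57 \cdot 1450 = \left(2 + 35 + \frac{\left(6 - 15\right) \left(\left(6 - 15\right) - 140\right)}{8}\right) - 82650 = \left(2 + 35 + \frac{1}{8} \left(-9\right) \left(-9 - 140\right)\right) - 82650 = \left(2 + 35 + \frac{1}{8} \left(-9\right) \left(-149\right)\right) - 82650 = \left(2 + 35 + \frac{1341}{8}\right) - 82650 = \frac{1637}{8} - 82650 = - \frac{659563}{8}$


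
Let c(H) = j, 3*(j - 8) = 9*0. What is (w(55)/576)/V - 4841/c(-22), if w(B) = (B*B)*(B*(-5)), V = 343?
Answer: -120385211/197568 ≈ -609.34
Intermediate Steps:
j = 8 (j = 8 + (9*0)/3 = 8 + (1/3)*0 = 8 + 0 = 8)
c(H) = 8
w(B) = -5*B**3 (w(B) = B**2*(-5*B) = -5*B**3)
(w(55)/576)/V - 4841/c(-22) = (-5*55**3/576)/343 - 4841/8 = (-5*166375*(1/576))*(1/343) - 4841*1/8 = -831875*1/576*(1/343) - 4841/8 = -831875/576*1/343 - 4841/8 = -831875/197568 - 4841/8 = -120385211/197568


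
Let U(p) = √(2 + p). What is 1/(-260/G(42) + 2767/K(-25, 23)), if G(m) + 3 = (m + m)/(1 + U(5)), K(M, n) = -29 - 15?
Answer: -140410204/9237139707 + 7047040*√7/9237139707 ≈ -0.013182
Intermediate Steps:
K(M, n) = -44
G(m) = -3 + 2*m/(1 + √7) (G(m) = -3 + (m + m)/(1 + √(2 + 5)) = -3 + (2*m)/(1 + √7) = -3 + 2*m/(1 + √7))
1/(-260/G(42) + 2767/K(-25, 23)) = 1/(-260/(-3 - ⅓*42 + (⅓)*42*√7) + 2767/(-44)) = 1/(-260/(-3 - 14 + 14*√7) + 2767*(-1/44)) = 1/(-260/(-17 + 14*√7) - 2767/44) = 1/(-2767/44 - 260/(-17 + 14*√7))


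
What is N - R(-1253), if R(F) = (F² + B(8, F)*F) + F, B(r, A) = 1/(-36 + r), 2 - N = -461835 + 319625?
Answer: -5706355/4 ≈ -1.4266e+6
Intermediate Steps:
N = 142212 (N = 2 - (-461835 + 319625) = 2 - 1*(-142210) = 2 + 142210 = 142212)
R(F) = F² + 27*F/28 (R(F) = (F² + F/(-36 + 8)) + F = (F² + F/(-28)) + F = (F² - F/28) + F = F² + 27*F/28)
N - R(-1253) = 142212 - (-1253)*(27 + 28*(-1253))/28 = 142212 - (-1253)*(27 - 35084)/28 = 142212 - (-1253)*(-35057)/28 = 142212 - 1*6275203/4 = 142212 - 6275203/4 = -5706355/4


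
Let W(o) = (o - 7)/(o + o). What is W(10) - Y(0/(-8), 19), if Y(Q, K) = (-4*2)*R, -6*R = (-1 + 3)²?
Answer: -311/60 ≈ -5.1833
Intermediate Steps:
R = -⅔ (R = -(-1 + 3)²/6 = -⅙*2² = -⅙*4 = -⅔ ≈ -0.66667)
W(o) = (-7 + o)/(2*o) (W(o) = (-7 + o)/((2*o)) = (-7 + o)*(1/(2*o)) = (-7 + o)/(2*o))
Y(Q, K) = 16/3 (Y(Q, K) = -4*2*(-⅔) = -8*(-⅔) = 16/3)
W(10) - Y(0/(-8), 19) = (½)*(-7 + 10)/10 - 1*16/3 = (½)*(⅒)*3 - 16/3 = 3/20 - 16/3 = -311/60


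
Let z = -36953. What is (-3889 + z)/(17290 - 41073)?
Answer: 40842/23783 ≈ 1.7173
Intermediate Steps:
(-3889 + z)/(17290 - 41073) = (-3889 - 36953)/(17290 - 41073) = -40842/(-23783) = -40842*(-1/23783) = 40842/23783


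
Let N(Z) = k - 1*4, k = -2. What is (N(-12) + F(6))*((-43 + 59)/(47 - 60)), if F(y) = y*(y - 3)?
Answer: -192/13 ≈ -14.769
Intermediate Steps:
N(Z) = -6 (N(Z) = -2 - 1*4 = -2 - 4 = -6)
F(y) = y*(-3 + y)
(N(-12) + F(6))*((-43 + 59)/(47 - 60)) = (-6 + 6*(-3 + 6))*((-43 + 59)/(47 - 60)) = (-6 + 6*3)*(16/(-13)) = (-6 + 18)*(16*(-1/13)) = 12*(-16/13) = -192/13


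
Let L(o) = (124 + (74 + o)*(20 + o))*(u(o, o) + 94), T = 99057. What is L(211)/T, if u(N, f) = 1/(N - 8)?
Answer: 419565199/6702857 ≈ 62.595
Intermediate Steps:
u(N, f) = 1/(-8 + N)
L(o) = (94 + 1/(-8 + o))*(124 + (20 + o)*(74 + o)) (L(o) = (124 + (74 + o)*(20 + o))*(1/(-8 + o) + 94) = (124 + (20 + o)*(74 + o))*(94 + 1/(-8 + o)) = (94 + 1/(-8 + o))*(124 + (20 + o)*(74 + o)))
L(211)/T = ((-1204604 + 94*211**3 + 8085*211**2 + 80182*211)/(-8 + 211))/99057 = ((-1204604 + 94*9393931 + 8085*44521 + 16918402)/203)*(1/99057) = ((-1204604 + 883029514 + 359952285 + 16918402)/203)*(1/99057) = ((1/203)*1258695597)*(1/99057) = (1258695597/203)*(1/99057) = 419565199/6702857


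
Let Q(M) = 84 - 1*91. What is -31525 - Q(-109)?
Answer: -31518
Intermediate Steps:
Q(M) = -7 (Q(M) = 84 - 91 = -7)
-31525 - Q(-109) = -31525 - 1*(-7) = -31525 + 7 = -31518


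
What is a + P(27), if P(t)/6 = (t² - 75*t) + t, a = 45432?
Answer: 37818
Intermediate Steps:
P(t) = -444*t + 6*t² (P(t) = 6*((t² - 75*t) + t) = 6*(t² - 74*t) = -444*t + 6*t²)
a + P(27) = 45432 + 6*27*(-74 + 27) = 45432 + 6*27*(-47) = 45432 - 7614 = 37818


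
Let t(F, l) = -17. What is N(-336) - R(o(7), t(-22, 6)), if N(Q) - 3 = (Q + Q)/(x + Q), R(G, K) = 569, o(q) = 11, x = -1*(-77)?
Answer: -20846/37 ≈ -563.41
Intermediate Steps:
x = 77
N(Q) = 3 + 2*Q/(77 + Q) (N(Q) = 3 + (Q + Q)/(77 + Q) = 3 + (2*Q)/(77 + Q) = 3 + 2*Q/(77 + Q))
N(-336) - R(o(7), t(-22, 6)) = (231 + 5*(-336))/(77 - 336) - 1*569 = (231 - 1680)/(-259) - 569 = -1/259*(-1449) - 569 = 207/37 - 569 = -20846/37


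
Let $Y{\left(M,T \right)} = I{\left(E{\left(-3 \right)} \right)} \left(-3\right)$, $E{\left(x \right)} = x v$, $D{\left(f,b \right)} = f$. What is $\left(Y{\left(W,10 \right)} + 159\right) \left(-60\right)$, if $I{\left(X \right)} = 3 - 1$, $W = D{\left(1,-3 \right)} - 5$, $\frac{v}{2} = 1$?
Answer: $-9180$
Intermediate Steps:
$v = 2$ ($v = 2 \cdot 1 = 2$)
$E{\left(x \right)} = 2 x$ ($E{\left(x \right)} = x 2 = 2 x$)
$W = -4$ ($W = 1 - 5 = -4$)
$I{\left(X \right)} = 2$ ($I{\left(X \right)} = 3 - 1 = 2$)
$Y{\left(M,T \right)} = -6$ ($Y{\left(M,T \right)} = 2 \left(-3\right) = -6$)
$\left(Y{\left(W,10 \right)} + 159\right) \left(-60\right) = \left(-6 + 159\right) \left(-60\right) = 153 \left(-60\right) = -9180$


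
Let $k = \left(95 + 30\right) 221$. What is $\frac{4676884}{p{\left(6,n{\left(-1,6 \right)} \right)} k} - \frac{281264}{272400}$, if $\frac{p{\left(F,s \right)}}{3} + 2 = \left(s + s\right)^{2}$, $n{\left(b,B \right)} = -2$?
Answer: $\frac{394852769}{131688375} \approx 2.9984$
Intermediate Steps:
$k = 27625$ ($k = 125 \cdot 221 = 27625$)
$p{\left(F,s \right)} = -6 + 12 s^{2}$ ($p{\left(F,s \right)} = -6 + 3 \left(s + s\right)^{2} = -6 + 3 \left(2 s\right)^{2} = -6 + 3 \cdot 4 s^{2} = -6 + 12 s^{2}$)
$\frac{4676884}{p{\left(6,n{\left(-1,6 \right)} \right)} k} - \frac{281264}{272400} = \frac{4676884}{\left(-6 + 12 \left(-2\right)^{2}\right) 27625} - \frac{281264}{272400} = \frac{4676884}{\left(-6 + 12 \cdot 4\right) 27625} - \frac{17579}{17025} = \frac{4676884}{\left(-6 + 48\right) 27625} - \frac{17579}{17025} = \frac{4676884}{42 \cdot 27625} - \frac{17579}{17025} = \frac{4676884}{1160250} - \frac{17579}{17025} = 4676884 \cdot \frac{1}{1160250} - \frac{17579}{17025} = \frac{2338442}{580125} - \frac{17579}{17025} = \frac{394852769}{131688375}$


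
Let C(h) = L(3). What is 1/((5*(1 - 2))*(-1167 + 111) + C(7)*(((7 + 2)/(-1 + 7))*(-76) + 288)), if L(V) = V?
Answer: 1/5802 ≈ 0.00017235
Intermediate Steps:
C(h) = 3
1/((5*(1 - 2))*(-1167 + 111) + C(7)*(((7 + 2)/(-1 + 7))*(-76) + 288)) = 1/((5*(1 - 2))*(-1167 + 111) + 3*(((7 + 2)/(-1 + 7))*(-76) + 288)) = 1/((5*(-1))*(-1056) + 3*((9/6)*(-76) + 288)) = 1/(-5*(-1056) + 3*((9*(1/6))*(-76) + 288)) = 1/(5280 + 3*((3/2)*(-76) + 288)) = 1/(5280 + 3*(-114 + 288)) = 1/(5280 + 3*174) = 1/(5280 + 522) = 1/5802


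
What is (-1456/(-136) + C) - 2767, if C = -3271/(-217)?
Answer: -10112362/3689 ≈ -2741.2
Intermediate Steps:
C = 3271/217 (C = -3271*(-1/217) = 3271/217 ≈ 15.074)
(-1456/(-136) + C) - 2767 = (-1456/(-136) + 3271/217) - 2767 = (-1456*(-1/136) + 3271/217) - 2767 = (182/17 + 3271/217) - 2767 = 95101/3689 - 2767 = -10112362/3689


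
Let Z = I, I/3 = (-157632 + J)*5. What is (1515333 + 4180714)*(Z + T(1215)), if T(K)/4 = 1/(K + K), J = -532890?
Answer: -71683404083690056/1215 ≈ -5.8999e+13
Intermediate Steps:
T(K) = 2/K (T(K) = 4/(K + K) = 4/((2*K)) = 4*(1/(2*K)) = 2/K)
I = -10357830 (I = 3*((-157632 - 532890)*5) = 3*(-690522*5) = 3*(-3452610) = -10357830)
Z = -10357830
(1515333 + 4180714)*(Z + T(1215)) = (1515333 + 4180714)*(-10357830 + 2/1215) = 5696047*(-10357830 + 2*(1/1215)) = 5696047*(-10357830 + 2/1215) = 5696047*(-12584763448/1215) = -71683404083690056/1215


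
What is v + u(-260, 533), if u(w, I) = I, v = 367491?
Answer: 368024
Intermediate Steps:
v + u(-260, 533) = 367491 + 533 = 368024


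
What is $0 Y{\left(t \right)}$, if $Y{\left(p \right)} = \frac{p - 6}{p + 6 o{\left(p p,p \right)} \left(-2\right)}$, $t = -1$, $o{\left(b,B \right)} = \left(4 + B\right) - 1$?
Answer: $0$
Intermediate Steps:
$o{\left(b,B \right)} = 3 + B$
$Y{\left(p \right)} = \frac{-6 + p}{-36 - 11 p}$ ($Y{\left(p \right)} = \frac{p - 6}{p + 6 \left(3 + p\right) \left(-2\right)} = \frac{-6 + p}{p + \left(18 + 6 p\right) \left(-2\right)} = \frac{-6 + p}{p - \left(36 + 12 p\right)} = \frac{-6 + p}{-36 - 11 p}$)
$0 Y{\left(t \right)} = 0 \frac{6 - -1}{36 + 11 \left(-1\right)} = 0 \frac{6 + 1}{36 - 11} = 0 \cdot \frac{1}{25} \cdot 7 = 0 \cdot \frac{7}{25} = 0$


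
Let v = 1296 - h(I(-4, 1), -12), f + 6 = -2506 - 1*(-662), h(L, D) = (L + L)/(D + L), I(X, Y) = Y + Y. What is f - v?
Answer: -15732/5 ≈ -3146.4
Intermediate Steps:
I(X, Y) = 2*Y
h(L, D) = 2*L/(D + L) (h(L, D) = (2*L)/(D + L) = 2*L/(D + L))
f = -1850 (f = -6 + (-2506 - 1*(-662)) = -6 + (-2506 + 662) = -6 - 1844 = -1850)
v = 6482/5 (v = 1296 - 2*2*1/(-12 + 2*1) = 1296 - 2*2/(-12 + 2) = 1296 - 2*2/(-10) = 1296 - 2*2*(-1)/10 = 1296 - 1*(-2/5) = 1296 + 2/5 = 6482/5 ≈ 1296.4)
f - v = -1850 - 1*6482/5 = -1850 - 6482/5 = -15732/5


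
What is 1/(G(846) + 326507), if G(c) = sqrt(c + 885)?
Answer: 326507/106606819318 - sqrt(1731)/106606819318 ≈ 3.0623e-6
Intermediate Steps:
G(c) = sqrt(885 + c)
1/(G(846) + 326507) = 1/(sqrt(885 + 846) + 326507) = 1/(sqrt(1731) + 326507) = 1/(326507 + sqrt(1731))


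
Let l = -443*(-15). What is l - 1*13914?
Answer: -7269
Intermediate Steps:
l = 6645
l - 1*13914 = 6645 - 1*13914 = 6645 - 13914 = -7269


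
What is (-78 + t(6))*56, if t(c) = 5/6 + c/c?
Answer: -12796/3 ≈ -4265.3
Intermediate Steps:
t(c) = 11/6 (t(c) = 5*(⅙) + 1 = ⅚ + 1 = 11/6)
(-78 + t(6))*56 = (-78 + 11/6)*56 = -457/6*56 = -12796/3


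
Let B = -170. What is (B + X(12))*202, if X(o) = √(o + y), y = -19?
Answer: -34340 + 202*I*√7 ≈ -34340.0 + 534.44*I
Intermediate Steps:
X(o) = √(-19 + o) (X(o) = √(o - 19) = √(-19 + o))
(B + X(12))*202 = (-170 + √(-19 + 12))*202 = (-170 + √(-7))*202 = (-170 + I*√7)*202 = -34340 + 202*I*√7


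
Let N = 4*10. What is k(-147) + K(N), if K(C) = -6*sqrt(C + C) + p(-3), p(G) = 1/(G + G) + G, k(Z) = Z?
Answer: -901/6 - 24*sqrt(5) ≈ -203.83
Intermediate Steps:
N = 40
p(G) = G + 1/(2*G) (p(G) = 1/(2*G) + G = G + 1/(2*G))
K(C) = -19/6 - 6*sqrt(2)*sqrt(C) (K(C) = -6*sqrt(C + C) + (-3 + (1/2)/(-3)) = -6*sqrt(2)*sqrt(C) + (-3 + (1/2)*(-1/3)) = -6*sqrt(2)*sqrt(C) + (-3 - 1/6) = -6*sqrt(2)*sqrt(C) - 19/6 = -19/6 - 6*sqrt(2)*sqrt(C))
k(-147) + K(N) = -147 + (-19/6 - 6*sqrt(2)*sqrt(40)) = -147 + (-19/6 - 6*sqrt(2)*2*sqrt(10)) = -147 + (-19/6 - 24*sqrt(5)) = -901/6 - 24*sqrt(5)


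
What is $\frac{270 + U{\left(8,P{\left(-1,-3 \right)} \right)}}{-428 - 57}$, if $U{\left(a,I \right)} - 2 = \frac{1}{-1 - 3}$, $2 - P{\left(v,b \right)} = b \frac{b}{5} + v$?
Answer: $- \frac{1087}{1940} \approx -0.56031$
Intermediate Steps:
$P{\left(v,b \right)} = 2 - v - \frac{b^{2}}{5}$ ($P{\left(v,b \right)} = 2 - \left(b \frac{b}{5} + v\right) = 2 - \left(\frac{b^{2}}{5} + v\right) = 2 - \left(v + \frac{b^{2}}{5}\right) = 2 - v - \frac{b^{2}}{5}$)
$U{\left(a,I \right)} = \frac{7}{4}$ ($U{\left(a,I \right)} = 2 + \frac{1}{-1 - 3} = 2 + \frac{1}{-4} = 2 - \frac{1}{4} = \frac{7}{4}$)
$\frac{270 + U{\left(8,P{\left(-1,-3 \right)} \right)}}{-428 - 57} = \frac{270 + \frac{7}{4}}{-428 - 57} = \frac{1087}{4 \left(-428 - 57\right)} = \frac{1087}{4 \left(-485\right)} = \frac{1087}{4} \left(- \frac{1}{485}\right) = - \frac{1087}{1940}$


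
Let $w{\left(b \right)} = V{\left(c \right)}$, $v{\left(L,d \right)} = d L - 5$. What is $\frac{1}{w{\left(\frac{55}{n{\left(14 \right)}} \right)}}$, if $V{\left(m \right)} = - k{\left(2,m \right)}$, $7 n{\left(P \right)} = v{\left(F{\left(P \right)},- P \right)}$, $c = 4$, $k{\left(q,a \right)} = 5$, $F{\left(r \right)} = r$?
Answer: $- \frac{1}{5} \approx -0.2$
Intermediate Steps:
$v{\left(L,d \right)} = -5 + L d$ ($v{\left(L,d \right)} = L d - 5 = -5 + L d$)
$n{\left(P \right)} = - \frac{5}{7} - \frac{P^{2}}{7}$ ($n{\left(P \right)} = \frac{-5 + P \left(- P\right)}{7} = \frac{-5 - P^{2}}{7} = - \frac{5}{7} - \frac{P^{2}}{7}$)
$V{\left(m \right)} = -5$ ($V{\left(m \right)} = \left(-1\right) 5 = -5$)
$w{\left(b \right)} = -5$
$\frac{1}{w{\left(\frac{55}{n{\left(14 \right)}} \right)}} = \frac{1}{-5} = - \frac{1}{5}$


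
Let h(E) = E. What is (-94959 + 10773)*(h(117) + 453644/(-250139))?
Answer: -2425619143134/250139 ≈ -9.6971e+6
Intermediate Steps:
(-94959 + 10773)*(h(117) + 453644/(-250139)) = (-94959 + 10773)*(117 + 453644/(-250139)) = -84186*(117 + 453644*(-1/250139)) = -84186*(117 - 453644/250139) = -84186*28812619/250139 = -2425619143134/250139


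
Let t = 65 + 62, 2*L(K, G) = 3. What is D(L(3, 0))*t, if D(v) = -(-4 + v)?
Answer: 635/2 ≈ 317.50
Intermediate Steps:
L(K, G) = 3/2 (L(K, G) = (½)*3 = 3/2)
t = 127
D(v) = 4 - v
D(L(3, 0))*t = (4 - 1*3/2)*127 = (4 - 3/2)*127 = (5/2)*127 = 635/2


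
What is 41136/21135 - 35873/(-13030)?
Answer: 86278529/18359270 ≈ 4.6995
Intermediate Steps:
41136/21135 - 35873/(-13030) = 41136*(1/21135) - 35873*(-1/13030) = 13712/7045 + 35873/13030 = 86278529/18359270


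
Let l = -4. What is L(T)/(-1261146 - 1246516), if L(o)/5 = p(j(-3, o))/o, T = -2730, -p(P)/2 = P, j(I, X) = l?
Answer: 2/342295863 ≈ 5.8429e-9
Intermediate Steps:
j(I, X) = -4
p(P) = -2*P
L(o) = 40/o (L(o) = 5*((-2*(-4))/o) = 5*(8/o) = 40/o)
L(T)/(-1261146 - 1246516) = (40/(-2730))/(-1261146 - 1246516) = (40*(-1/2730))/(-2507662) = -4/273*(-1/2507662) = 2/342295863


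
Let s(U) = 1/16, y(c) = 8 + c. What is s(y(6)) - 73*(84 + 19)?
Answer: -120303/16 ≈ -7518.9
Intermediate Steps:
s(U) = 1/16
s(y(6)) - 73*(84 + 19) = 1/16 - 73*(84 + 19) = 1/16 - 73*103 = 1/16 - 1*7519 = 1/16 - 7519 = -120303/16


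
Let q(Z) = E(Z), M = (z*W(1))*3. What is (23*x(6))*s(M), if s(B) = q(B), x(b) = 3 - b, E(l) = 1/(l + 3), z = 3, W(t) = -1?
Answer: 23/2 ≈ 11.500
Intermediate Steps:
E(l) = 1/(3 + l)
M = -9 (M = (3*(-1))*3 = -3*3 = -9)
q(Z) = 1/(3 + Z)
s(B) = 1/(3 + B)
(23*x(6))*s(M) = (23*(3 - 1*6))/(3 - 9) = (23*(3 - 6))/(-6) = (23*(-3))*(-⅙) = -69*(-⅙) = 23/2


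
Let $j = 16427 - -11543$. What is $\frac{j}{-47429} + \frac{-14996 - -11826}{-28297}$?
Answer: $- \frac{641117160}{1342098413} \approx -0.4777$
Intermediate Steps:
$j = 27970$ ($j = 16427 + 11543 = 27970$)
$\frac{j}{-47429} + \frac{-14996 - -11826}{-28297} = \frac{27970}{-47429} + \frac{-14996 - -11826}{-28297} = 27970 \left(- \frac{1}{47429}\right) + \left(-14996 + 11826\right) \left(- \frac{1}{28297}\right) = - \frac{27970}{47429} - - \frac{3170}{28297} = - \frac{27970}{47429} + \frac{3170}{28297} = - \frac{641117160}{1342098413}$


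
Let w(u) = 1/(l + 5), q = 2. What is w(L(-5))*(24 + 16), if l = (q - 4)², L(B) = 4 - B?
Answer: 40/9 ≈ 4.4444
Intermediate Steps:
l = 4 (l = (2 - 4)² = (-2)² = 4)
w(u) = ⅑ (w(u) = 1/(4 + 5) = 1/9 = ⅑)
w(L(-5))*(24 + 16) = (24 + 16)/9 = (⅑)*40 = 40/9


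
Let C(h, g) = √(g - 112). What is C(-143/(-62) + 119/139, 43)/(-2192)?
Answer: -I*√69/2192 ≈ -0.0037895*I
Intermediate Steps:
C(h, g) = √(-112 + g)
C(-143/(-62) + 119/139, 43)/(-2192) = √(-112 + 43)/(-2192) = √(-69)*(-1/2192) = (I*√69)*(-1/2192) = -I*√69/2192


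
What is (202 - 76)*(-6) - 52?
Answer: -808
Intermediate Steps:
(202 - 76)*(-6) - 52 = 126*(-6) - 52 = -756 - 52 = -808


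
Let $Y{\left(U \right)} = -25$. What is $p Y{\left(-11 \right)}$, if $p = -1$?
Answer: $25$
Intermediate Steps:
$p Y{\left(-11 \right)} = \left(-1\right) \left(-25\right) = 25$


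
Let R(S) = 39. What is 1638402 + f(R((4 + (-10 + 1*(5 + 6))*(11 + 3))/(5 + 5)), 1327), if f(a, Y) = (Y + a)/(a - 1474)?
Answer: 2351105504/1435 ≈ 1.6384e+6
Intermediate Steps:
f(a, Y) = (Y + a)/(-1474 + a)
1638402 + f(R((4 + (-10 + 1*(5 + 6))*(11 + 3))/(5 + 5)), 1327) = 1638402 + (1327 + 39)/(-1474 + 39) = 1638402 + 1366/(-1435) = 1638402 - 1/1435*1366 = 1638402 - 1366/1435 = 2351105504/1435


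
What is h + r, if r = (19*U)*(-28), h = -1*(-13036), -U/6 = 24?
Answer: 89644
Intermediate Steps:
U = -144 (U = -6*24 = -144)
h = 13036
r = 76608 (r = (19*(-144))*(-28) = -2736*(-28) = 76608)
h + r = 13036 + 76608 = 89644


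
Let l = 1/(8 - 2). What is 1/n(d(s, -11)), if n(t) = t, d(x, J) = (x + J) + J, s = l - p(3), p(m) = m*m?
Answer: -6/185 ≈ -0.032432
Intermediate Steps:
p(m) = m**2
l = 1/6 ≈ 0.16667
s = -53/6 (s = 1/6 - 1*3**2 = 1/6 - 1*9 = 1/6 - 9 = -53/6 ≈ -8.8333)
d(x, J) = x + 2*J (d(x, J) = (J + x) + J = x + 2*J)
1/n(d(s, -11)) = 1/(-53/6 + 2*(-11)) = 1/(-53/6 - 22) = 1/(-185/6) = -6/185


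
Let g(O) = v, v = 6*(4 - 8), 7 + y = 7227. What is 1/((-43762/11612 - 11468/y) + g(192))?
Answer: -10479830/307656927 ≈ -0.034063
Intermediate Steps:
y = 7220 (y = -7 + 7227 = 7220)
v = -24 (v = 6*(-4) = -24)
g(O) = -24
1/((-43762/11612 - 11468/y) + g(192)) = 1/((-43762/11612 - 11468/7220) - 24) = 1/((-43762*1/11612 - 11468*1/7220) - 24) = 1/((-21881/5806 - 2867/1805) - 24) = 1/(-56141007/10479830 - 24) = 1/(-307656927/10479830) = -10479830/307656927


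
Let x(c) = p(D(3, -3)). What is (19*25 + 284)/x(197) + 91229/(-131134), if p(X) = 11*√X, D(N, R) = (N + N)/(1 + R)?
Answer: -91229/131134 - 23*I*√3 ≈ -0.69569 - 39.837*I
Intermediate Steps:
D(N, R) = 2*N/(1 + R) (D(N, R) = (2*N)/(1 + R) = 2*N/(1 + R))
x(c) = 11*I*√3 (x(c) = 11*√(2*3/(1 - 3)) = 11*√(2*3/(-2)) = 11*√(2*3*(-½)) = 11*√(-3) = 11*(I*√3) = 11*I*√3)
(19*25 + 284)/x(197) + 91229/(-131134) = (19*25 + 284)/((11*I*√3)) + 91229/(-131134) = (475 + 284)*(-I*√3/33) + 91229*(-1/131134) = 759*(-I*√3/33) - 91229/131134 = -23*I*√3 - 91229/131134 = -91229/131134 - 23*I*√3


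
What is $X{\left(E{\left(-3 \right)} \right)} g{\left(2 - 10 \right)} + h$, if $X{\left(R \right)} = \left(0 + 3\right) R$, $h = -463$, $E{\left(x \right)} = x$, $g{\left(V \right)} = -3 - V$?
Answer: $-508$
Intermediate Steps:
$X{\left(R \right)} = 3 R$
$X{\left(E{\left(-3 \right)} \right)} g{\left(2 - 10 \right)} + h = 3 \left(-3\right) \left(-3 - \left(2 - 10\right)\right) - 463 = - 9 \left(-3 - -8\right) - 463 = - 9 \left(-3 + 8\right) - 463 = \left(-9\right) 5 - 463 = -45 - 463 = -508$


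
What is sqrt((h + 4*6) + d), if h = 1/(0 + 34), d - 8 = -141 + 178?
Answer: sqrt(79798)/34 ≈ 8.3084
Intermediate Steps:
d = 45 (d = 8 + (-141 + 178) = 8 + 37 = 45)
h = 1/34 ≈ 0.029412
sqrt((h + 4*6) + d) = sqrt((1/34 + 4*6) + 45) = sqrt((1/34 + 24) + 45) = sqrt(817/34 + 45) = sqrt(2347/34) = sqrt(79798)/34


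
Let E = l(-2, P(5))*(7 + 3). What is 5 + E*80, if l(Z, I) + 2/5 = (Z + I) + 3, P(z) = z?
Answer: 4485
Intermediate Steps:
l(Z, I) = 13/5 + I + Z (l(Z, I) = -2/5 + ((Z + I) + 3) = -2/5 + ((I + Z) + 3) = -2/5 + (3 + I + Z) = 13/5 + I + Z)
E = 56 (E = (13/5 + 5 - 2)*(7 + 3) = (28/5)*10 = 56)
5 + E*80 = 5 + 56*80 = 5 + 4480 = 4485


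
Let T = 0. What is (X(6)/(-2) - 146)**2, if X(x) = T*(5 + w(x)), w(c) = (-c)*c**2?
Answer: 21316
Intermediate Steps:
w(c) = -c**3
X(x) = 0 (X(x) = 0*(5 - x**3) = 0)
(X(6)/(-2) - 146)**2 = (0/(-2) - 146)**2 = (0*(-1/2) - 146)**2 = (0 - 146)**2 = (-146)**2 = 21316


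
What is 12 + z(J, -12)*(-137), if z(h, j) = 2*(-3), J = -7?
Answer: 834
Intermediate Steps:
z(h, j) = -6
12 + z(J, -12)*(-137) = 12 - 6*(-137) = 12 + 822 = 834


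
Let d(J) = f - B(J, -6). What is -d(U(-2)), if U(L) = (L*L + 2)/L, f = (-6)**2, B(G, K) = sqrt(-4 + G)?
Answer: -36 + I*sqrt(7) ≈ -36.0 + 2.6458*I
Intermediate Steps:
f = 36
U(L) = (2 + L**2)/L (U(L) = (L**2 + 2)/L = (2 + L**2)/L)
d(J) = 36 - sqrt(-4 + J)
-d(U(-2)) = -(36 - sqrt(-4 + (-2 + 2/(-2)))) = -(36 - sqrt(-4 + (-2 + 2*(-1/2)))) = -(36 - sqrt(-4 + (-2 - 1))) = -(36 - sqrt(-4 - 3)) = -(36 - sqrt(-7)) = -(36 - I*sqrt(7)) = -36 + I*sqrt(7)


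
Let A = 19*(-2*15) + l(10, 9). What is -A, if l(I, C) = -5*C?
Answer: 615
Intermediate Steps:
A = -615 (A = 19*(-2*15) - 5*9 = 19*(-30) - 45 = -570 - 45 = -615)
-A = -1*(-615) = 615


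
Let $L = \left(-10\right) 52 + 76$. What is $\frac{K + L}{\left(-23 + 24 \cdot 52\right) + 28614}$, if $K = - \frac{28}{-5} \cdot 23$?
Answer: $- \frac{1576}{149195} \approx -0.010563$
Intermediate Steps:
$L = -444$ ($L = -520 + 76 = -444$)
$K = \frac{644}{5}$ ($K = \left(-28\right) \left(- \frac{1}{5}\right) 23 = \frac{28}{5} \cdot 23 = \frac{644}{5} \approx 128.8$)
$\frac{K + L}{\left(-23 + 24 \cdot 52\right) + 28614} = \frac{\frac{644}{5} - 444}{\left(-23 + 24 \cdot 52\right) + 28614} = - \frac{1576}{5 \left(\left(-23 + 1248\right) + 28614\right)} = - \frac{1576}{5 \left(1225 + 28614\right)} = - \frac{1576}{5 \cdot 29839} = \left(- \frac{1576}{5}\right) \frac{1}{29839} = - \frac{1576}{149195}$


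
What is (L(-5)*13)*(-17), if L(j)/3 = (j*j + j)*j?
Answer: 66300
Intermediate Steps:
L(j) = 3*j*(j + j²) (L(j) = 3*((j*j + j)*j) = 3*((j² + j)*j) = 3*((j + j²)*j) = 3*(j*(j + j²)) = 3*j*(j + j²))
(L(-5)*13)*(-17) = ((3*(-5)²*(1 - 5))*13)*(-17) = ((3*25*(-4))*13)*(-17) = -300*13*(-17) = -3900*(-17) = 66300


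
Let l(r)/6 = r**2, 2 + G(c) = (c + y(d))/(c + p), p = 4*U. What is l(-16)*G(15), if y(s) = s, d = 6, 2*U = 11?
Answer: -81408/37 ≈ -2200.2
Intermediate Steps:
U = 11/2 (U = (1/2)*11 = 11/2 ≈ 5.5000)
p = 22 (p = 4*(11/2) = 22)
G(c) = -2 + (6 + c)/(22 + c) (G(c) = -2 + (c + 6)/(c + 22) = -2 + (6 + c)/(22 + c))
l(r) = 6*r**2
l(-16)*G(15) = (6*(-16)**2)*((-38 - 1*15)/(22 + 15)) = (6*256)*((-38 - 15)/37) = 1536*((1/37)*(-53)) = 1536*(-53/37) = -81408/37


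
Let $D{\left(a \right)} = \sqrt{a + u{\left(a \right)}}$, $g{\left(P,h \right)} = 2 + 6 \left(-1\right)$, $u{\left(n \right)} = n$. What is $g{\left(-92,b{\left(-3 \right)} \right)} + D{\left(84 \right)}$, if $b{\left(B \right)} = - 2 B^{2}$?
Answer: $-4 + 2 \sqrt{42} \approx 8.9615$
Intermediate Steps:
$g{\left(P,h \right)} = -4$ ($g{\left(P,h \right)} = 2 - 6 = -4$)
$D{\left(a \right)} = \sqrt{2} \sqrt{a}$ ($D{\left(a \right)} = \sqrt{a + a} = \sqrt{2 a} = \sqrt{2} \sqrt{a}$)
$g{\left(-92,b{\left(-3 \right)} \right)} + D{\left(84 \right)} = -4 + \sqrt{2} \sqrt{84} = -4 + \sqrt{2} \cdot 2 \sqrt{21} = -4 + 2 \sqrt{42}$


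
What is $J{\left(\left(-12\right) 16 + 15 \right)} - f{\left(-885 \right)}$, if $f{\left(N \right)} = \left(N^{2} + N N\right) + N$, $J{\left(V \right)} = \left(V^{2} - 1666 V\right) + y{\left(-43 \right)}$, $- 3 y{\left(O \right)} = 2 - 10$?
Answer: $- \frac{3718054}{3} \approx -1.2394 \cdot 10^{6}$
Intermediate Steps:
$y{\left(O \right)} = \frac{8}{3}$ ($y{\left(O \right)} = - \frac{2 - 10}{3} = \left(- \frac{1}{3}\right) \left(-8\right) = \frac{8}{3}$)
$J{\left(V \right)} = \frac{8}{3} + V^{2} - 1666 V$ ($J{\left(V \right)} = \left(V^{2} - 1666 V\right) + \frac{8}{3} = \frac{8}{3} + V^{2} - 1666 V$)
$f{\left(N \right)} = N + 2 N^{2}$ ($f{\left(N \right)} = \left(N^{2} + N^{2}\right) + N = 2 N^{2} + N = N + 2 N^{2}$)
$J{\left(\left(-12\right) 16 + 15 \right)} - f{\left(-885 \right)} = \left(\frac{8}{3} + \left(\left(-12\right) 16 + 15\right)^{2} - 1666 \left(\left(-12\right) 16 + 15\right)\right) - - 885 \left(1 + 2 \left(-885\right)\right) = \left(\frac{8}{3} + \left(-192 + 15\right)^{2} - 1666 \left(-192 + 15\right)\right) - - 885 \left(1 - 1770\right) = \left(\frac{8}{3} + \left(-177\right)^{2} - -294882\right) - \left(-885\right) \left(-1769\right) = \left(\frac{8}{3} + 31329 + 294882\right) - 1565565 = \frac{978641}{3} - 1565565 = - \frac{3718054}{3}$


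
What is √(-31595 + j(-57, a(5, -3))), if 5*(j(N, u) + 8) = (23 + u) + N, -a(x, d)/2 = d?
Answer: I*√790215/5 ≈ 177.79*I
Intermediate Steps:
a(x, d) = -2*d
j(N, u) = -17/5 + N/5 + u/5 (j(N, u) = -8 + ((23 + u) + N)/5 = -8 + (23 + N + u)/5 = -8 + (23/5 + N/5 + u/5) = -17/5 + N/5 + u/5)
√(-31595 + j(-57, a(5, -3))) = √(-31595 + (-17/5 + (⅕)*(-57) + (-2*(-3))/5)) = √(-31595 + (-17/5 - 57/5 + (⅕)*6)) = √(-31595 + (-17/5 - 57/5 + 6/5)) = √(-31595 - 68/5) = √(-158043/5) = I*√790215/5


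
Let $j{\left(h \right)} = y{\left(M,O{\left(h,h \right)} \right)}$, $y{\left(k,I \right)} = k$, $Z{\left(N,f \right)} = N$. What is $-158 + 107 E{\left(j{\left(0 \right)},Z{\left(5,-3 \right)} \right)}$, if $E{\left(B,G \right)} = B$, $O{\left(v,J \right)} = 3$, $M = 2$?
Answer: $56$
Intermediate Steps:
$j{\left(h \right)} = 2$
$-158 + 107 E{\left(j{\left(0 \right)},Z{\left(5,-3 \right)} \right)} = -158 + 107 \cdot 2 = -158 + 214 = 56$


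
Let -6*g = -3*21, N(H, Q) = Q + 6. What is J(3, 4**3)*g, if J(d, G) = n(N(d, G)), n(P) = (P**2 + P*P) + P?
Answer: 103635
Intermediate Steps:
N(H, Q) = 6 + Q
n(P) = P + 2*P**2 (n(P) = (P**2 + P**2) + P = 2*P**2 + P = P + 2*P**2)
g = 21/2 (g = -(-1)*21/2 = -1/6*(-63) = 21/2 ≈ 10.500)
J(d, G) = (6 + G)*(13 + 2*G) (J(d, G) = (6 + G)*(1 + 2*(6 + G)) = (6 + G)*(1 + (12 + 2*G)) = (6 + G)*(13 + 2*G))
J(3, 4**3)*g = ((6 + 4**3)*(13 + 2*4**3))*(21/2) = ((6 + 64)*(13 + 2*64))*(21/2) = (70*(13 + 128))*(21/2) = (70*141)*(21/2) = 9870*(21/2) = 103635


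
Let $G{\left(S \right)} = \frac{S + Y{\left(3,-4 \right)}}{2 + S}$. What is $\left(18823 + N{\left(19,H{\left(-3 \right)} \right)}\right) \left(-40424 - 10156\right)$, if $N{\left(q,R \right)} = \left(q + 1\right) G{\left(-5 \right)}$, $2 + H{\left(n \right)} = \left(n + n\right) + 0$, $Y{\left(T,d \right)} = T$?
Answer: $-952741740$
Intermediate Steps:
$H{\left(n \right)} = -2 + 2 n$ ($H{\left(n \right)} = -2 + \left(\left(n + n\right) + 0\right) = -2 + \left(2 n + 0\right) = -2 + 2 n$)
$G{\left(S \right)} = \frac{3 + S}{2 + S}$ ($G{\left(S \right)} = \frac{S + 3}{2 + S} = \frac{3 + S}{2 + S}$)
$N{\left(q,R \right)} = \frac{2}{3} + \frac{2 q}{3}$ ($N{\left(q,R \right)} = \left(q + 1\right) \frac{3 - 5}{2 - 5} = \left(1 + q\right) \frac{1}{-3} \left(-2\right) = \left(1 + q\right) \left(\left(- \frac{1}{3}\right) \left(-2\right)\right) = \left(1 + q\right) \frac{2}{3} = \frac{2}{3} + \frac{2 q}{3}$)
$\left(18823 + N{\left(19,H{\left(-3 \right)} \right)}\right) \left(-40424 - 10156\right) = \left(18823 + \left(\frac{2}{3} + \frac{2}{3} \cdot 19\right)\right) \left(-40424 - 10156\right) = \left(18823 + \left(\frac{2}{3} + \frac{38}{3}\right)\right) \left(-50580\right) = \left(18823 + \frac{40}{3}\right) \left(-50580\right) = \frac{56509}{3} \left(-50580\right) = -952741740$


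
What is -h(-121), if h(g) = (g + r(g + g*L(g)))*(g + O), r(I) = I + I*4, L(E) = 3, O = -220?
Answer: -866481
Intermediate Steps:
r(I) = 5*I (r(I) = I + 4*I = 5*I)
h(g) = 21*g*(-220 + g) (h(g) = (g + 5*(g + g*3))*(g - 220) = (g + 5*(g + 3*g))*(-220 + g) = (g + 5*(4*g))*(-220 + g) = (g + 20*g)*(-220 + g) = (21*g)*(-220 + g) = 21*g*(-220 + g))
-h(-121) = -21*(-121)*(-220 - 121) = -21*(-121)*(-341) = -1*866481 = -866481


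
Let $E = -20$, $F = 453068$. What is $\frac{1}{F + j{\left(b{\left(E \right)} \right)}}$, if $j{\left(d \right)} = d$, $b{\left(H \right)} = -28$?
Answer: $\frac{1}{453040} \approx 2.2073 \cdot 10^{-6}$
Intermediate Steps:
$\frac{1}{F + j{\left(b{\left(E \right)} \right)}} = \frac{1}{453068 - 28} = \frac{1}{453040}$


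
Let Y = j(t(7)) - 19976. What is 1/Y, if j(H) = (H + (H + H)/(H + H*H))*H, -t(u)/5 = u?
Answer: -17/318732 ≈ -5.3336e-5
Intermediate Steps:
t(u) = -5*u
j(H) = H*(H + 2*H/(H + H²)) (j(H) = (H + (2*H)/(H + H²))*H = (H + 2*H/(H + H²))*H = H*(H + 2*H/(H + H²)))
Y = -318732/17 (Y = (-5*7)*(2 - 5*7 + (-5*7)²)/(1 - 5*7) - 19976 = -35*(2 - 35 + (-35)²)/(1 - 35) - 19976 = -35*(2 - 35 + 1225)/(-34) - 19976 = -35*(-1/34)*1192 - 19976 = 20860/17 - 19976 = -318732/17 ≈ -18749.)
1/Y = 1/(-318732/17) = -17/318732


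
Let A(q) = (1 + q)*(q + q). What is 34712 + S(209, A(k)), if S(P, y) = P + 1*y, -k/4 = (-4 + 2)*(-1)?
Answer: 35033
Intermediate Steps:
k = -8 (k = -4*(-4 + 2)*(-1) = -(-8)*(-1) = -4*2 = -8)
A(q) = 2*q*(1 + q) (A(q) = (1 + q)*(2*q) = 2*q*(1 + q))
S(P, y) = P + y
34712 + S(209, A(k)) = 34712 + (209 + 2*(-8)*(1 - 8)) = 34712 + (209 + 2*(-8)*(-7)) = 34712 + (209 + 112) = 34712 + 321 = 35033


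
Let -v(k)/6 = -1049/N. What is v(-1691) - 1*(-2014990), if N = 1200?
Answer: 402999049/200 ≈ 2.0150e+6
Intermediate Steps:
v(k) = 1049/200 (v(k) = -(-6294)/1200 = -6*(-1049/1200) = 1049/200)
v(-1691) - 1*(-2014990) = 1049/200 - 1*(-2014990) = 1049/200 + 2014990 = 402999049/200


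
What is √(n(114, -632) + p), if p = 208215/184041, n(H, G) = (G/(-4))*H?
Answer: √368350523/143 ≈ 134.21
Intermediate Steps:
n(H, G) = -G*H/4 (n(H, G) = (G*(-¼))*H = (-G/4)*H = -G*H/4)
p = 23135/20449 (p = 208215*(1/184041) = 23135/20449 ≈ 1.1314)
√(n(114, -632) + p) = √(-¼*(-632)*114 + 23135/20449) = √(18012 + 23135/20449) = √(368350523/20449) = √368350523/143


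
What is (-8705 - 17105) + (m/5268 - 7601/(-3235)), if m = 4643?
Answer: -439798441627/17041980 ≈ -25807.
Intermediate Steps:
(-8705 - 17105) + (m/5268 - 7601/(-3235)) = (-8705 - 17105) + (4643/5268 - 7601/(-3235)) = -25810 + (4643*(1/5268) - 7601*(-1/3235)) = -25810 + (4643/5268 + 7601/3235) = -25810 + 55062173/17041980 = -439798441627/17041980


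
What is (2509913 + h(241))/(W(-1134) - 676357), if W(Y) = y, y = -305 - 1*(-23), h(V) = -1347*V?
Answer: -2185286/676639 ≈ -3.2296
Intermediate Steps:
y = -282 (y = -305 + 23 = -282)
W(Y) = -282
(2509913 + h(241))/(W(-1134) - 676357) = (2509913 - 1347*241)/(-282 - 676357) = (2509913 - 324627)/(-676639) = 2185286*(-1/676639) = -2185286/676639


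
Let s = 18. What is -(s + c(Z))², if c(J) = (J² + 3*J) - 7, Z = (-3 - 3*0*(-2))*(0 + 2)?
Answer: -841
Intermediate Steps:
Z = -6 (Z = (-3 + 0*(-2))*2 = (-3 + 0)*2 = -3*2 = -6)
c(J) = -7 + J² + 3*J
-(s + c(Z))² = -(18 + (-7 + (-6)² + 3*(-6)))² = -(18 + (-7 + 36 - 18))² = -(18 + 11)² = -1*29² = -1*841 = -841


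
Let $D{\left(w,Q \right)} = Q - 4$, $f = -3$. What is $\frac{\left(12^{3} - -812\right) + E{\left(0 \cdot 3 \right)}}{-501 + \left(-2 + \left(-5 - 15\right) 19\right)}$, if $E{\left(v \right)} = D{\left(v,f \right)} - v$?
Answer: $- \frac{2533}{883} \approx -2.8686$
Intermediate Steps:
$D{\left(w,Q \right)} = -4 + Q$ ($D{\left(w,Q \right)} = Q - 4 = -4 + Q$)
$E{\left(v \right)} = -7 - v$ ($E{\left(v \right)} = \left(-4 - 3\right) - v = -7 - v$)
$\frac{\left(12^{3} - -812\right) + E{\left(0 \cdot 3 \right)}}{-501 + \left(-2 + \left(-5 - 15\right) 19\right)} = \frac{\left(12^{3} - -812\right) - \left(7 + 0 \cdot 3\right)}{-501 + \left(-2 + \left(-5 - 15\right) 19\right)} = \frac{\left(1728 + 812\right) - 7}{-501 + \left(-2 + \left(-5 - 15\right) 19\right)} = \frac{2540 + \left(-7 + 0\right)}{-501 - 382} = \frac{2540 - 7}{-501 - 382} = \frac{2533}{-501 - 382} = \frac{2533}{-883} = 2533 \left(- \frac{1}{883}\right) = - \frac{2533}{883}$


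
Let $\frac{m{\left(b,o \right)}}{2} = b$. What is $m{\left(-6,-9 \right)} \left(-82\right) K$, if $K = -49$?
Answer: $-48216$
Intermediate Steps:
$m{\left(b,o \right)} = 2 b$
$m{\left(-6,-9 \right)} \left(-82\right) K = 2 \left(-6\right) \left(-82\right) \left(-49\right) = \left(-12\right) \left(-82\right) \left(-49\right) = 984 \left(-49\right) = -48216$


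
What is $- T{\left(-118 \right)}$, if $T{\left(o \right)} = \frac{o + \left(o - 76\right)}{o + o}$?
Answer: $- \frac{78}{59} \approx -1.322$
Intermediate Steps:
$T{\left(o \right)} = \frac{-76 + 2 o}{2 o}$ ($T{\left(o \right)} = \frac{o + \left(-76 + o\right)}{2 o} = \left(-76 + 2 o\right) \frac{1}{2 o} = \frac{-76 + 2 o}{2 o}$)
$- T{\left(-118 \right)} = - \frac{-38 - 118}{-118} = - \frac{\left(-1\right) \left(-156\right)}{118} = \left(-1\right) \frac{78}{59} = - \frac{78}{59}$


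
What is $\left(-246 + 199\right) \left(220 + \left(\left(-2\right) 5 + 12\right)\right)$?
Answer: $-10434$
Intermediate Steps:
$\left(-246 + 199\right) \left(220 + \left(\left(-2\right) 5 + 12\right)\right) = - 47 \left(220 + \left(-10 + 12\right)\right) = - 47 \left(220 + 2\right) = \left(-47\right) 222 = -10434$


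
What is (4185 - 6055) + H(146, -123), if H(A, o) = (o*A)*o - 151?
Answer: 2206813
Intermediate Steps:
H(A, o) = -151 + A*o**2 (H(A, o) = (A*o)*o - 151 = A*o**2 - 151 = -151 + A*o**2)
(4185 - 6055) + H(146, -123) = (4185 - 6055) + (-151 + 146*(-123)**2) = -1870 + (-151 + 146*15129) = -1870 + (-151 + 2208834) = -1870 + 2208683 = 2206813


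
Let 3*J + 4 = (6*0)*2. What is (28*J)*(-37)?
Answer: 4144/3 ≈ 1381.3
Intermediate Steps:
J = -4/3 (J = -4/3 + ((6*0)*2)/3 = -4/3 + (0*2)/3 = -4/3 + (⅓)*0 = -4/3 + 0 = -4/3 ≈ -1.3333)
(28*J)*(-37) = (28*(-4/3))*(-37) = -112/3*(-37) = 4144/3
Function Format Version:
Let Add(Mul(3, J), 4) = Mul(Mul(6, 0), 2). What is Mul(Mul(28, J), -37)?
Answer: Rational(4144, 3) ≈ 1381.3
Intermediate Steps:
J = Rational(-4, 3) (J = Add(Rational(-4, 3), Mul(Rational(1, 3), Mul(Mul(6, 0), 2))) = Add(Rational(-4, 3), Mul(Rational(1, 3), Mul(0, 2))) = Add(Rational(-4, 3), Mul(Rational(1, 3), 0)) = Add(Rational(-4, 3), 0) = Rational(-4, 3) ≈ -1.3333)
Mul(Mul(28, J), -37) = Mul(Mul(28, Rational(-4, 3)), -37) = Mul(Rational(-112, 3), -37) = Rational(4144, 3)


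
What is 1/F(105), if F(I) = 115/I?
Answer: 21/23 ≈ 0.91304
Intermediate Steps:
1/F(105) = 1/(115/105) = 1/(115*(1/105)) = 1/(23/21) = 21/23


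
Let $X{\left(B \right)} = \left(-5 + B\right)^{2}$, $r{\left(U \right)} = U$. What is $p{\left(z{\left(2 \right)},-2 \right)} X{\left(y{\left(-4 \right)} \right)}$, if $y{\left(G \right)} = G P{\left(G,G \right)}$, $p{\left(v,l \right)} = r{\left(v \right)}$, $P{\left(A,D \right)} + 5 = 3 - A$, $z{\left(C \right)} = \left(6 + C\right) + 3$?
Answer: $1859$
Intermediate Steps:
$z{\left(C \right)} = 9 + C$
$P{\left(A,D \right)} = -2 - A$ ($P{\left(A,D \right)} = -5 - \left(-3 + A\right) = -2 - A$)
$p{\left(v,l \right)} = v$
$y{\left(G \right)} = G \left(-2 - G\right)$
$p{\left(z{\left(2 \right)},-2 \right)} X{\left(y{\left(-4 \right)} \right)} = \left(9 + 2\right) \left(-5 - - 4 \left(2 - 4\right)\right)^{2} = 11 \left(-5 - \left(-4\right) \left(-2\right)\right)^{2} = 11 \left(-5 - 8\right)^{2} = 11 \left(-13\right)^{2} = 11 \cdot 169 = 1859$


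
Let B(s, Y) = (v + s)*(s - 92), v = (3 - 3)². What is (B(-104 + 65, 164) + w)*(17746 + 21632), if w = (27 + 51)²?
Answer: 440757954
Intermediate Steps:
v = 0 (v = 0² = 0)
w = 6084 (w = 78² = 6084)
B(s, Y) = s*(-92 + s) (B(s, Y) = (0 + s)*(s - 92) = s*(-92 + s))
(B(-104 + 65, 164) + w)*(17746 + 21632) = ((-104 + 65)*(-92 + (-104 + 65)) + 6084)*(17746 + 21632) = (-39*(-92 - 39) + 6084)*39378 = (-39*(-131) + 6084)*39378 = (5109 + 6084)*39378 = 11193*39378 = 440757954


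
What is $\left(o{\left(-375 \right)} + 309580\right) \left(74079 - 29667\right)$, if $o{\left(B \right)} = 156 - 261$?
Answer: $13744403700$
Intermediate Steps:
$o{\left(B \right)} = -105$
$\left(o{\left(-375 \right)} + 309580\right) \left(74079 - 29667\right) = \left(-105 + 309580\right) \left(74079 - 29667\right) = 309475 \cdot 44412 = 13744403700$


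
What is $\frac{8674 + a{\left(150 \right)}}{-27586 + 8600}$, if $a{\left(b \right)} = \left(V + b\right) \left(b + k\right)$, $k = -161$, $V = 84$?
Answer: $- \frac{3050}{9493} \approx -0.32129$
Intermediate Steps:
$a{\left(b \right)} = \left(-161 + b\right) \left(84 + b\right)$ ($a{\left(b \right)} = \left(84 + b\right) \left(b - 161\right) = \left(84 + b\right) \left(-161 + b\right) = \left(-161 + b\right) \left(84 + b\right)$)
$\frac{8674 + a{\left(150 \right)}}{-27586 + 8600} = \frac{8674 - \left(25074 - 22500\right)}{-27586 + 8600} = \frac{8674 - 2574}{-18986} = \left(8674 - 2574\right) \left(- \frac{1}{18986}\right) = 6100 \left(- \frac{1}{18986}\right) = - \frac{3050}{9493}$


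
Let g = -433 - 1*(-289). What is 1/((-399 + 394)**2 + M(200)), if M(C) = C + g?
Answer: 1/81 ≈ 0.012346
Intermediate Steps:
g = -144 (g = -433 + 289 = -144)
M(C) = -144 + C (M(C) = C - 144 = -144 + C)
1/((-399 + 394)**2 + M(200)) = 1/((-399 + 394)**2 + (-144 + 200)) = 1/((-5)**2 + 56) = 1/(25 + 56) = 1/81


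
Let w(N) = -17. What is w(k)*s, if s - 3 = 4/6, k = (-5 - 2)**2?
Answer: -187/3 ≈ -62.333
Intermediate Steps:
k = 49 (k = (-7)**2 = 49)
s = 11/3 (s = 3 + 4/6 = 3 + 4*(1/6) = 3 + 2/3 = 11/3 ≈ 3.6667)
w(k)*s = -17*11/3 = -187/3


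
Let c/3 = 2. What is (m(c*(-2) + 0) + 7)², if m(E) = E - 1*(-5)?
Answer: 0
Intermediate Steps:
c = 6 (c = 3*2 = 6)
m(E) = 5 + E (m(E) = E + 5 = 5 + E)
(m(c*(-2) + 0) + 7)² = ((5 + (6*(-2) + 0)) + 7)² = ((5 + (-12 + 0)) + 7)² = ((5 - 12) + 7)² = (-7 + 7)² = 0² = 0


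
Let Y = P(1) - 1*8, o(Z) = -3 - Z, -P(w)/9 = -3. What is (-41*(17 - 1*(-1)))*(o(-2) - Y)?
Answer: 14760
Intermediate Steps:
P(w) = 27 (P(w) = -9*(-3) = 27)
Y = 19 (Y = 27 - 1*8 = 27 - 8 = 19)
(-41*(17 - 1*(-1)))*(o(-2) - Y) = (-41*(17 - 1*(-1)))*((-3 - 1*(-2)) - 1*19) = (-41*(17 + 1))*((-3 + 2) - 19) = (-41*18)*(-1 - 19) = -738*(-20) = 14760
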